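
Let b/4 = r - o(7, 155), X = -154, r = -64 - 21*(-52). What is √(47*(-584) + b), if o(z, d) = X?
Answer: 8*I*√355 ≈ 150.73*I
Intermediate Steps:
r = 1028 (r = -64 + 1092 = 1028)
o(z, d) = -154
b = 4728 (b = 4*(1028 - 1*(-154)) = 4*(1028 + 154) = 4*1182 = 4728)
√(47*(-584) + b) = √(47*(-584) + 4728) = √(-27448 + 4728) = √(-22720) = 8*I*√355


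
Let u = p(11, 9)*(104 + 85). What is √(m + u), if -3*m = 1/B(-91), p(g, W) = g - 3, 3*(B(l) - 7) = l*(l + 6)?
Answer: √22738790669/3878 ≈ 38.884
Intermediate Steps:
B(l) = 7 + l*(6 + l)/3 (B(l) = 7 + (l*(l + 6))/3 = 7 + (l*(6 + l))/3 = 7 + l*(6 + l)/3)
p(g, W) = -3 + g
u = 1512 (u = (-3 + 11)*(104 + 85) = 8*189 = 1512)
m = -1/7756 (m = -1/(3*(7 + 2*(-91) + (⅓)*(-91)²)) = -1/(3*(7 - 182 + (⅓)*8281)) = -1/(3*(7 - 182 + 8281/3)) = -1/(3*7756/3) = -⅓*3/7756 = -1/7756 ≈ -0.00012893)
√(m + u) = √(-1/7756 + 1512) = √(11727071/7756) = √22738790669/3878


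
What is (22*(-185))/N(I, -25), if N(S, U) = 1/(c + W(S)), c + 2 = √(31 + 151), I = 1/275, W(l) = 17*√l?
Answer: 8140 - 4070*√182 - 1258*√11 ≈ -50940.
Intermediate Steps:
I = 1/275 ≈ 0.0036364
c = -2 + √182 (c = -2 + √(31 + 151) = -2 + √182 ≈ 11.491)
N(S, U) = 1/(-2 + √182 + 17*√S) (N(S, U) = 1/((-2 + √182) + 17*√S) = 1/(-2 + √182 + 17*√S))
(22*(-185))/N(I, -25) = (22*(-185))/(1/(-2 + √182 + 17*√(1/275))) = -(-8140 + 1258*√11 + 4070*√182) = -4070*(-2 + √182 + 17*√11/55) = 8140 - 4070*√182 - 1258*√11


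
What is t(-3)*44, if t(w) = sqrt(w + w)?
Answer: 44*I*sqrt(6) ≈ 107.78*I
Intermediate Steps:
t(w) = sqrt(2)*sqrt(w) (t(w) = sqrt(2*w) = sqrt(2)*sqrt(w))
t(-3)*44 = (sqrt(2)*sqrt(-3))*44 = (sqrt(2)*(I*sqrt(3)))*44 = (I*sqrt(6))*44 = 44*I*sqrt(6)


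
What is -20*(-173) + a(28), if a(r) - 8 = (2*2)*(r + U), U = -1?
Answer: 3576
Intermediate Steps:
a(r) = 4 + 4*r (a(r) = 8 + (2*2)*(r - 1) = 8 + 4*(-1 + r) = 8 + (-4 + 4*r) = 4 + 4*r)
-20*(-173) + a(28) = -20*(-173) + (4 + 4*28) = 3460 + (4 + 112) = 3460 + 116 = 3576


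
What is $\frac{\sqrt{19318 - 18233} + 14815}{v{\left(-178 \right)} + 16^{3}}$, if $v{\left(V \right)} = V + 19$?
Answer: $\frac{14815}{3937} + \frac{\sqrt{1085}}{3937} \approx 3.7714$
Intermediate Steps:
$v{\left(V \right)} = 19 + V$
$\frac{\sqrt{19318 - 18233} + 14815}{v{\left(-178 \right)} + 16^{3}} = \frac{\sqrt{19318 - 18233} + 14815}{\left(19 - 178\right) + 16^{3}} = \frac{\sqrt{1085} + 14815}{-159 + 4096} = \frac{14815 + \sqrt{1085}}{3937} = \left(14815 + \sqrt{1085}\right) \frac{1}{3937} = \frac{14815}{3937} + \frac{\sqrt{1085}}{3937}$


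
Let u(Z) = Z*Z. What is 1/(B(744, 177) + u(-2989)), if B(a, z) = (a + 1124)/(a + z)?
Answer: 921/8228327309 ≈ 1.1193e-7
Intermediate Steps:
B(a, z) = (1124 + a)/(a + z)
u(Z) = Z²
1/(B(744, 177) + u(-2989)) = 1/((1124 + 744)/(744 + 177) + (-2989)²) = 1/(1868/921 + 8934121) = 1/(8228327309/921) = 921/8228327309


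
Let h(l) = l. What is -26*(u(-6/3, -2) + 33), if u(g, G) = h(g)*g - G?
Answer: -1014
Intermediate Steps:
u(g, G) = g² - G (u(g, G) = g*g - G = g² - G)
-26*(u(-6/3, -2) + 33) = -26*(((-6/3)² - 1*(-2)) + 33) = -26*(((-6*⅓)² + 2) + 33) = -26*(((-2)² + 2) + 33) = -26*((4 + 2) + 33) = -26*(6 + 33) = -26*39 = -1014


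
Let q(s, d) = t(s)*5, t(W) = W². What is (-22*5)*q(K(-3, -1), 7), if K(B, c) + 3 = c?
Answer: -8800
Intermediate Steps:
K(B, c) = -3 + c
q(s, d) = 5*s² (q(s, d) = s²*5 = 5*s²)
(-22*5)*q(K(-3, -1), 7) = (-22*5)*(5*(-3 - 1)²) = -550*(-4)² = -550*16 = -110*80 = -8800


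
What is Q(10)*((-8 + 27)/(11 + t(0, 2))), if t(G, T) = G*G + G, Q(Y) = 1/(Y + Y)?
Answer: 19/220 ≈ 0.086364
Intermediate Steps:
Q(Y) = 1/(2*Y)
t(G, T) = G + G**2 (t(G, T) = G**2 + G = G + G**2)
Q(10)*((-8 + 27)/(11 + t(0, 2))) = ((1/2)/10)*((-8 + 27)/(11 + 0*(1 + 0))) = ((1/2)*(1/10))*(19/(11 + 0*1)) = (19/(11 + 0))/20 = (19/11)/20 = (19*(1/11))/20 = (1/20)*(19/11) = 19/220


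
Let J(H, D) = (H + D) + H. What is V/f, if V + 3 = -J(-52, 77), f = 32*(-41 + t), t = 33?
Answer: -3/32 ≈ -0.093750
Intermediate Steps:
J(H, D) = D + 2*H (J(H, D) = (D + H) + H = D + 2*H)
f = -256 (f = 32*(-41 + 33) = 32*(-8) = -256)
V = 24 (V = -3 - (77 + 2*(-52)) = -3 - (77 - 104) = -3 - 1*(-27) = -3 + 27 = 24)
V/f = 24/(-256) = 24*(-1/256) = -3/32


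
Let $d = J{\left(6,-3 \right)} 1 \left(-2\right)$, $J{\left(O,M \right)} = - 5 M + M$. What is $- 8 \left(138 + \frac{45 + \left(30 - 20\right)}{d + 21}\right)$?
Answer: $- \frac{2872}{3} \approx -957.33$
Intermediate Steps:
$J{\left(O,M \right)} = - 4 M$
$d = -24$ ($d = \left(-4\right) \left(-3\right) 1 \left(-2\right) = 12 \cdot 1 \left(-2\right) = 12 \left(-2\right) = -24$)
$- 8 \left(138 + \frac{45 + \left(30 - 20\right)}{d + 21}\right) = - 8 \left(138 + \frac{45 + \left(30 - 20\right)}{-24 + 21}\right) = - 8 \left(138 + \frac{45 + 10}{-3}\right) = - 8 \left(138 + 55 \left(- \frac{1}{3}\right)\right) = - 8 \left(138 - \frac{55}{3}\right) = \left(-8\right) \frac{359}{3} = - \frac{2872}{3}$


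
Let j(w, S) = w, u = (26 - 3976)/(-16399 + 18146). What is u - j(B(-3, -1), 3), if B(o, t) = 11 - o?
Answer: -28408/1747 ≈ -16.261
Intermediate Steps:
u = -3950/1747 ≈ -2.2610
u - j(B(-3, -1), 3) = -3950/1747 - (11 - 1*(-3)) = -3950/1747 - (11 + 3) = -3950/1747 - 1*14 = -3950/1747 - 14 = -28408/1747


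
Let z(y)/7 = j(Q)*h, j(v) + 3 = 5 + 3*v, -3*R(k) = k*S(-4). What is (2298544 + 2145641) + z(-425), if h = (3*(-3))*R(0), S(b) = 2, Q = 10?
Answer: 4444185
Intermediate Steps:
R(k) = -2*k/3 (R(k) = -k*2/3 = -2*k/3)
h = 0 (h = (3*(-3))*(-2/3*0) = -9*0 = 0)
j(v) = 2 + 3*v (j(v) = -3 + (5 + 3*v) = 2 + 3*v)
z(y) = 0 (z(y) = 7*((2 + 3*10)*0) = 7*((2 + 30)*0) = 7*(32*0) = 7*0 = 0)
(2298544 + 2145641) + z(-425) = (2298544 + 2145641) + 0 = 4444185 + 0 = 4444185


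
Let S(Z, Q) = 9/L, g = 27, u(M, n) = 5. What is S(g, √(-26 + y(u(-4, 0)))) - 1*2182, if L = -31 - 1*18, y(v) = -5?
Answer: -106927/49 ≈ -2182.2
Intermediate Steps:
L = -49 (L = -31 - 18 = -49)
S(Z, Q) = -9/49 (S(Z, Q) = 9/(-49) = 9*(-1/49) = -9/49)
S(g, √(-26 + y(u(-4, 0)))) - 1*2182 = -9/49 - 1*2182 = -9/49 - 2182 = -106927/49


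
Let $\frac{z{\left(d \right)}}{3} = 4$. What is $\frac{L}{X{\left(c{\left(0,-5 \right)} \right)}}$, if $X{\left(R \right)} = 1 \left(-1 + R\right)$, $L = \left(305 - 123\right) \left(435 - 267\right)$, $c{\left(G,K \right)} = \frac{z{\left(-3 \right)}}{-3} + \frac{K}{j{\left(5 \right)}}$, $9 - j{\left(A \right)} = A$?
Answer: $- \frac{122304}{25} \approx -4892.2$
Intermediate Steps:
$z{\left(d \right)} = 12$ ($z{\left(d \right)} = 3 \cdot 4 = 12$)
$j{\left(A \right)} = 9 - A$
$c{\left(G,K \right)} = -4 + \frac{K}{4}$ ($c{\left(G,K \right)} = \frac{12}{-3} + \frac{K}{9 - 5} = 12 \left(- \frac{1}{3}\right) + \frac{K}{9 - 5} = -4 + \frac{K}{4}$)
$L = 30576$ ($L = 182 \cdot 168 = 30576$)
$X{\left(R \right)} = -1 + R$
$\frac{L}{X{\left(c{\left(0,-5 \right)} \right)}} = \frac{30576}{-1 + \left(-4 + \frac{1}{4} \left(-5\right)\right)} = \frac{30576}{-1 - \frac{21}{4}} = \frac{30576}{- \frac{25}{4}} = 30576 \left(- \frac{4}{25}\right) = - \frac{122304}{25}$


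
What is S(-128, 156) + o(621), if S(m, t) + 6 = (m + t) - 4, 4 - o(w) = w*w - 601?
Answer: -385018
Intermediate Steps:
o(w) = 605 - w**2 (o(w) = 4 - (w*w - 601) = 4 - (w**2 - 601) = 4 - (-601 + w**2) = 4 + (601 - w**2) = 605 - w**2)
S(m, t) = -10 + m + t (S(m, t) = -6 + ((m + t) - 4) = -6 + (-4 + m + t) = -10 + m + t)
S(-128, 156) + o(621) = (-10 - 128 + 156) + (605 - 1*621**2) = 18 + (605 - 1*385641) = 18 + (605 - 385641) = 18 - 385036 = -385018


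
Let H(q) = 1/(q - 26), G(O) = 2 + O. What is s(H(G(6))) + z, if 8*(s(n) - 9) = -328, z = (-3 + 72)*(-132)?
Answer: -9140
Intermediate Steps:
H(q) = 1/(-26 + q)
z = -9108 (z = 69*(-132) = -9108)
s(n) = -32 (s(n) = 9 + (1/8)*(-328) = 9 - 41 = -32)
s(H(G(6))) + z = -32 - 9108 = -9140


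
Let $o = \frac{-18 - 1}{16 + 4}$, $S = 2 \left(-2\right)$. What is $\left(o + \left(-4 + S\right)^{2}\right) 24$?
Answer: $\frac{7566}{5} \approx 1513.2$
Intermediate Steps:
$S = -4$
$o = - \frac{19}{20} \approx -0.95$
$\left(o + \left(-4 + S\right)^{2}\right) 24 = \left(- \frac{19}{20} + \left(-4 - 4\right)^{2}\right) 24 = \left(- \frac{19}{20} + \left(-8\right)^{2}\right) 24 = \left(- \frac{19}{20} + 64\right) 24 = \frac{1261}{20} \cdot 24 = \frac{7566}{5}$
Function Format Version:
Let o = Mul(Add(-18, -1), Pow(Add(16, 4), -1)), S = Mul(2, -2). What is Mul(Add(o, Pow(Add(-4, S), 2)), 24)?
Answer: Rational(7566, 5) ≈ 1513.2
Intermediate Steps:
S = -4
o = Rational(-19, 20) (o = Mul(-19, Pow(20, -1)) = Mul(-19, Rational(1, 20)) = Rational(-19, 20) ≈ -0.95000)
Mul(Add(o, Pow(Add(-4, S), 2)), 24) = Mul(Add(Rational(-19, 20), Pow(Add(-4, -4), 2)), 24) = Mul(Add(Rational(-19, 20), Pow(-8, 2)), 24) = Mul(Add(Rational(-19, 20), 64), 24) = Mul(Rational(1261, 20), 24) = Rational(7566, 5)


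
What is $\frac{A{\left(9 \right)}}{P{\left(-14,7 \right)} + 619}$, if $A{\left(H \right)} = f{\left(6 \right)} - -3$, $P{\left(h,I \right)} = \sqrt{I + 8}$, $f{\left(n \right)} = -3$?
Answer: $0$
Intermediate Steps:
$P{\left(h,I \right)} = \sqrt{8 + I}$
$A{\left(H \right)} = 0$ ($A{\left(H \right)} = -3 - -3 = -3 + 3 = 0$)
$\frac{A{\left(9 \right)}}{P{\left(-14,7 \right)} + 619} = \frac{1}{\sqrt{8 + 7} + 619} \cdot 0 = \frac{1}{\sqrt{15} + 619} \cdot 0 = \frac{1}{619 + \sqrt{15}} \cdot 0 = 0$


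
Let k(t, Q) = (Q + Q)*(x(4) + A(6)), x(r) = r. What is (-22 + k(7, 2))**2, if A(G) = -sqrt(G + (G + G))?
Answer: 324 + 144*sqrt(2) ≈ 527.65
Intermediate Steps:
A(G) = -sqrt(3)*sqrt(G) (A(G) = -sqrt(G + 2*G) = -sqrt(3*G) = -sqrt(3)*sqrt(G))
k(t, Q) = 2*Q*(4 - 3*sqrt(2)) (k(t, Q) = (Q + Q)*(4 - sqrt(3)*sqrt(6)) = (2*Q)*(4 - 3*sqrt(2)) = 2*Q*(4 - 3*sqrt(2)))
(-22 + k(7, 2))**2 = (-22 + 2*2*(4 - 3*sqrt(2)))**2 = (-22 + (16 - 12*sqrt(2)))**2 = (-6 - 12*sqrt(2))**2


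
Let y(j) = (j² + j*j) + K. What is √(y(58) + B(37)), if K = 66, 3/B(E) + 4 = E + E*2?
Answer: √77784827/107 ≈ 82.426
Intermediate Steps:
B(E) = 3/(-4 + 3*E) (B(E) = 3/(-4 + (E + E*2)) = 3/(-4 + (E + 2*E)) = 3/(-4 + 3*E))
y(j) = 66 + 2*j² (y(j) = (j² + j*j) + 66 = (j² + j²) + 66 = 2*j² + 66 = 66 + 2*j²)
√(y(58) + B(37)) = √((66 + 2*58²) + 3/(-4 + 3*37)) = √((66 + 2*3364) + 3/(-4 + 111)) = √((66 + 6728) + 3/107) = √(6794 + 3*(1/107)) = √(6794 + 3/107) = √(726961/107) = √77784827/107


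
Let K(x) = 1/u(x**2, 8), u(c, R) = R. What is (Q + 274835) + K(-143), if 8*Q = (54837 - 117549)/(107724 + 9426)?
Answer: 42929236073/156200 ≈ 2.7484e+5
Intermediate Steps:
K(x) = 1/8
Q = -2613/39050 (Q = ((54837 - 117549)/(107724 + 9426))/8 = (-62712/117150)/8 = (-62712*1/117150)/8 = (1/8)*(-10452/19525) = -2613/39050 ≈ -0.066914)
(Q + 274835) + K(-143) = (-2613/39050 + 274835) + 1/8 = 10732304137/39050 + 1/8 = 42929236073/156200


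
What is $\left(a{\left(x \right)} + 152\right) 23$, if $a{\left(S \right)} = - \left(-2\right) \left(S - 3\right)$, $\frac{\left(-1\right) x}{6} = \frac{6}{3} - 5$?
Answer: $4186$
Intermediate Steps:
$x = 18$ ($x = - 6 \left(\frac{6}{3} - 5\right) = - 6 \left(6 \cdot \frac{1}{3} - 5\right) = - 6 \left(2 - 5\right) = \left(-6\right) \left(-3\right) = 18$)
$a{\left(S \right)} = -6 + 2 S$ ($a{\left(S \right)} = - \left(-2\right) \left(-3 + S\right) = - (6 - 2 S) = -6 + 2 S$)
$\left(a{\left(x \right)} + 152\right) 23 = \left(\left(-6 + 2 \cdot 18\right) + 152\right) 23 = \left(\left(-6 + 36\right) + 152\right) 23 = \left(30 + 152\right) 23 = 182 \cdot 23 = 4186$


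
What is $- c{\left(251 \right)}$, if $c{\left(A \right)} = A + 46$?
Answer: $-297$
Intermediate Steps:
$c{\left(A \right)} = 46 + A$
$- c{\left(251 \right)} = - (46 + 251) = \left(-1\right) 297 = -297$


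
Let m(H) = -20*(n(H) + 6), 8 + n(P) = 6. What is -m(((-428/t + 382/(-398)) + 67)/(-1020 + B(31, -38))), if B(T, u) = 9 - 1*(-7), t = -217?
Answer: 80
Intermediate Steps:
n(P) = -2 (n(P) = -8 + 6 = -2)
B(T, u) = 16 (B(T, u) = 9 + 7 = 16)
m(H) = -80 (m(H) = -20*(-2 + 6) = -20*4 = -80)
-m(((-428/t + 382/(-398)) + 67)/(-1020 + B(31, -38))) = -1*(-80) = 80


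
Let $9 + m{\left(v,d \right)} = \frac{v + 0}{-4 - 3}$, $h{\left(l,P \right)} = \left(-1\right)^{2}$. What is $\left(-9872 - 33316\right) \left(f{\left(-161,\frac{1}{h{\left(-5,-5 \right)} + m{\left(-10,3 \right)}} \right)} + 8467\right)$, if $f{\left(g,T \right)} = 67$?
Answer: $-368566392$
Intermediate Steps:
$h{\left(l,P \right)} = 1$
$m{\left(v,d \right)} = -9 - \frac{v}{7}$ ($m{\left(v,d \right)} = -9 + \frac{v + 0}{-4 - 3} = -9 + \frac{v}{-7} = -9 + v \left(- \frac{1}{7}\right) = -9 - \frac{v}{7}$)
$\left(-9872 - 33316\right) \left(f{\left(-161,\frac{1}{h{\left(-5,-5 \right)} + m{\left(-10,3 \right)}} \right)} + 8467\right) = \left(-9872 - 33316\right) \left(67 + 8467\right) = \left(-43188\right) 8534 = -368566392$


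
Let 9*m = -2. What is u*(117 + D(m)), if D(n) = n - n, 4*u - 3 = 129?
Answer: 3861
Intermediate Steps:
m = -2/9 (m = (⅑)*(-2) = -2/9 ≈ -0.22222)
u = 33 (u = ¾ + (¼)*129 = ¾ + 129/4 = 33)
D(n) = 0
u*(117 + D(m)) = 33*(117 + 0) = 33*117 = 3861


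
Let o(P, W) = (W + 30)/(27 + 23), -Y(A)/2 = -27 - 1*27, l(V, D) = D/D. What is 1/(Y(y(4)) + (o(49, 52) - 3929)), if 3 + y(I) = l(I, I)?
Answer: -25/95484 ≈ -0.00026182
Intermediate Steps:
l(V, D) = 1
y(I) = -2 (y(I) = -3 + 1 = -2)
Y(A) = 108 (Y(A) = -2*(-27 - 1*27) = -2*(-27 - 27) = -2*(-54) = 108)
o(P, W) = ⅗ + W/50 (o(P, W) = (30 + W)/50 = (30 + W)*(1/50) = ⅗ + W/50)
1/(Y(y(4)) + (o(49, 52) - 3929)) = 1/(108 + ((⅗ + (1/50)*52) - 3929)) = 1/(108 + ((⅗ + 26/25) - 3929)) = 1/(108 + (41/25 - 3929)) = 1/(108 - 98184/25) = 1/(-95484/25) = -25/95484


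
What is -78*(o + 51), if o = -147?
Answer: 7488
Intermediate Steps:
-78*(o + 51) = -78*(-147 + 51) = -78*(-96) = 7488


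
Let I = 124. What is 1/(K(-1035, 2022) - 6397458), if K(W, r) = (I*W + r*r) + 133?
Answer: -1/2437181 ≈ -4.1031e-7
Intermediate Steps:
K(W, r) = 133 + r² + 124*W (K(W, r) = (124*W + r*r) + 133 = (124*W + r²) + 133 = (r² + 124*W) + 133 = 133 + r² + 124*W)
1/(K(-1035, 2022) - 6397458) = 1/((133 + 2022² + 124*(-1035)) - 6397458) = 1/((133 + 4088484 - 128340) - 6397458) = 1/(3960277 - 6397458) = 1/(-2437181) = -1/2437181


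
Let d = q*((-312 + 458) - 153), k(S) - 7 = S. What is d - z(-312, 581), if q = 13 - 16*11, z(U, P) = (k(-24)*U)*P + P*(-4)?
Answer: -3078159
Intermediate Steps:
k(S) = 7 + S
z(U, P) = -4*P - 17*P*U (z(U, P) = ((7 - 24)*U)*P + P*(-4) = (-17*U)*P - 4*P = -17*P*U - 4*P = -4*P - 17*P*U)
q = -163 (q = 13 - 176 = -163)
d = 1141 (d = -163*((-312 + 458) - 153) = -163*(146 - 153) = -163*(-7) = 1141)
d - z(-312, 581) = 1141 - 581*(-4 - 17*(-312)) = 1141 - 581*(-4 + 5304) = 1141 - 581*5300 = 1141 - 1*3079300 = 1141 - 3079300 = -3078159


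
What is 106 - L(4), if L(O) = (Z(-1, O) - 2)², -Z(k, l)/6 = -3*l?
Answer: -4794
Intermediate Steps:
Z(k, l) = 18*l (Z(k, l) = -(-18)*l = 18*l)
L(O) = (-2 + 18*O)² (L(O) = (18*O - 2)² = (-2 + 18*O)²)
106 - L(4) = 106 - 4*(-1 + 9*4)² = 106 - 4*(-1 + 36)² = 106 - 4*35² = 106 - 4*1225 = 106 - 1*4900 = 106 - 4900 = -4794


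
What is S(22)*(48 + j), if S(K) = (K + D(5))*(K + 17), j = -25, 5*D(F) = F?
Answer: 20631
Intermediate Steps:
D(F) = F/5
S(K) = (1 + K)*(17 + K) (S(K) = (K + (1/5)*5)*(K + 17) = (K + 1)*(17 + K) = (1 + K)*(17 + K))
S(22)*(48 + j) = (17 + 22**2 + 18*22)*(48 - 25) = (17 + 484 + 396)*23 = 897*23 = 20631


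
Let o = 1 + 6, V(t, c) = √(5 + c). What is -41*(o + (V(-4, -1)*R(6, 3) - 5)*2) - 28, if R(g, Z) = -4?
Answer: 751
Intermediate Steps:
o = 7
-41*(o + (V(-4, -1)*R(6, 3) - 5)*2) - 28 = -41*(7 + (√(5 - 1)*(-4) - 5)*2) - 28 = -41*(7 + (√4*(-4) - 5)*2) - 28 = -41*(7 + (2*(-4) - 5)*2) - 28 = -41*(7 + (-8 - 5)*2) - 28 = -41*(7 - 13*2) - 28 = -41*(7 - 26) - 28 = -41*(-19) - 28 = 779 - 28 = 751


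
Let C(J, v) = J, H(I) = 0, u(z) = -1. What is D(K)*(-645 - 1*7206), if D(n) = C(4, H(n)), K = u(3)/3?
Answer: -31404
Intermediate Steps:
K = -1/3 ≈ -0.33333
D(n) = 4
D(K)*(-645 - 1*7206) = 4*(-645 - 1*7206) = 4*(-645 - 7206) = 4*(-7851) = -31404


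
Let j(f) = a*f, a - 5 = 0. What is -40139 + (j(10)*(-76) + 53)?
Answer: -43886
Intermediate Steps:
a = 5 (a = 5 + 0 = 5)
j(f) = 5*f
-40139 + (j(10)*(-76) + 53) = -40139 + ((5*10)*(-76) + 53) = -40139 + (50*(-76) + 53) = -40139 + (-3800 + 53) = -40139 - 3747 = -43886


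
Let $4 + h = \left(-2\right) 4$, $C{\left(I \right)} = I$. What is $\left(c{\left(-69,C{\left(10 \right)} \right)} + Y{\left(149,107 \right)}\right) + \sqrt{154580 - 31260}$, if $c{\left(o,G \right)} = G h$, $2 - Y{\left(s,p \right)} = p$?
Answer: $-225 + 2 \sqrt{30830} \approx 126.17$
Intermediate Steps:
$Y{\left(s,p \right)} = 2 - p$
$h = -12$ ($h = -4 - 8 = -12$)
$c{\left(o,G \right)} = - 12 G$ ($c{\left(o,G \right)} = G \left(-12\right) = - 12 G$)
$\left(c{\left(-69,C{\left(10 \right)} \right)} + Y{\left(149,107 \right)}\right) + \sqrt{154580 - 31260} = \left(\left(-12\right) 10 + \left(2 - 107\right)\right) + \sqrt{154580 - 31260} = \left(-120 + \left(2 - 107\right)\right) + \sqrt{123320} = \left(-120 - 105\right) + 2 \sqrt{30830} = -225 + 2 \sqrt{30830}$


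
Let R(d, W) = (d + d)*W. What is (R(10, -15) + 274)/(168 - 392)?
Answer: 13/112 ≈ 0.11607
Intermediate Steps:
R(d, W) = 2*W*d (R(d, W) = (2*d)*W = 2*W*d)
(R(10, -15) + 274)/(168 - 392) = (2*(-15)*10 + 274)/(168 - 392) = (-300 + 274)/(-224) = -26*(-1/224) = 13/112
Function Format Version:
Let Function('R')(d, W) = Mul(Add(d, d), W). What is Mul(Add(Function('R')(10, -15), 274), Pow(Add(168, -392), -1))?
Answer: Rational(13, 112) ≈ 0.11607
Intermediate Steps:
Function('R')(d, W) = Mul(2, W, d) (Function('R')(d, W) = Mul(Mul(2, d), W) = Mul(2, W, d))
Mul(Add(Function('R')(10, -15), 274), Pow(Add(168, -392), -1)) = Mul(Add(Mul(2, -15, 10), 274), Pow(Add(168, -392), -1)) = Mul(Add(-300, 274), Pow(-224, -1)) = Mul(-26, Rational(-1, 224)) = Rational(13, 112)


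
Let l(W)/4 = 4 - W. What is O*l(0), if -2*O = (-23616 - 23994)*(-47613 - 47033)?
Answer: -36048768480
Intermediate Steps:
l(W) = 16 - 4*W (l(W) = 4*(4 - W) = 16 - 4*W)
O = -2253048030 (O = -(-23616 - 23994)*(-47613 - 47033)/2 = -(-23805)*(-94646) = -1/2*4506096060 = -2253048030)
O*l(0) = -2253048030*(16 - 4*0) = -2253048030*(16 + 0) = -2253048030*16 = -36048768480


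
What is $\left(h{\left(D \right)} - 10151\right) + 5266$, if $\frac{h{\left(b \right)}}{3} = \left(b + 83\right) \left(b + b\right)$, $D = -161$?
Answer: $70463$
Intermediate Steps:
$h{\left(b \right)} = 6 b \left(83 + b\right)$ ($h{\left(b \right)} = 3 \left(b + 83\right) \left(b + b\right) = 3 \left(83 + b\right) 2 b = 3 \cdot 2 b \left(83 + b\right) = 6 b \left(83 + b\right)$)
$\left(h{\left(D \right)} - 10151\right) + 5266 = \left(6 \left(-161\right) \left(83 - 161\right) - 10151\right) + 5266 = \left(6 \left(-161\right) \left(-78\right) - 10151\right) + 5266 = \left(75348 - 10151\right) + 5266 = 65197 + 5266 = 70463$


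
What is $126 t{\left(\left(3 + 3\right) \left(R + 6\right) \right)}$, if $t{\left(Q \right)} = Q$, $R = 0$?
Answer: $4536$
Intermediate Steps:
$126 t{\left(\left(3 + 3\right) \left(R + 6\right) \right)} = 126 \left(3 + 3\right) \left(0 + 6\right) = 126 \cdot 6 \cdot 6 = 126 \cdot 36 = 4536$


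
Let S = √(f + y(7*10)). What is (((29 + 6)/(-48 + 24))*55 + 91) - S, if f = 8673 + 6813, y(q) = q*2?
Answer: 259/24 - √15626 ≈ -114.21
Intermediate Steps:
y(q) = 2*q
f = 15486
S = √15626 (S = √(15486 + 2*(7*10)) = √(15486 + 2*70) = √(15486 + 140) = √15626 ≈ 125.00)
(((29 + 6)/(-48 + 24))*55 + 91) - S = (((29 + 6)/(-48 + 24))*55 + 91) - √15626 = ((35/(-24))*55 + 91) - √15626 = ((35*(-1/24))*55 + 91) - √15626 = (-35/24*55 + 91) - √15626 = (-1925/24 + 91) - √15626 = 259/24 - √15626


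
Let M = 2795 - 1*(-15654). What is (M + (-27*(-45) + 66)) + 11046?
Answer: 30776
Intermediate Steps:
M = 18449 (M = 2795 + 15654 = 18449)
(M + (-27*(-45) + 66)) + 11046 = (18449 + (-27*(-45) + 66)) + 11046 = (18449 + (1215 + 66)) + 11046 = (18449 + 1281) + 11046 = 19730 + 11046 = 30776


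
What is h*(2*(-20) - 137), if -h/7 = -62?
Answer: -76818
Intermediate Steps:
h = 434 (h = -7*(-62) = 434)
h*(2*(-20) - 137) = 434*(2*(-20) - 137) = 434*(-40 - 137) = 434*(-177) = -76818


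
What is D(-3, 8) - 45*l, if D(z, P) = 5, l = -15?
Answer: 680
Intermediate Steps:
D(-3, 8) - 45*l = 5 - 45*(-15) = 5 + 675 = 680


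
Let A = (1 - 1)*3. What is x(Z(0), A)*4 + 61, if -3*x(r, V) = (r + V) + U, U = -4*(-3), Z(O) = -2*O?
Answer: 45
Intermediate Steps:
A = 0 (A = 0*3 = 0)
U = 12
x(r, V) = -4 - V/3 - r/3 (x(r, V) = -((r + V) + 12)/3 = -((V + r) + 12)/3 = -(12 + V + r)/3 = -4 - V/3 - r/3)
x(Z(0), A)*4 + 61 = (-4 - ⅓*0 - (-2)*0/3)*4 + 61 = (-4 + 0 - ⅓*0)*4 + 61 = (-4 + 0 + 0)*4 + 61 = -4*4 + 61 = -16 + 61 = 45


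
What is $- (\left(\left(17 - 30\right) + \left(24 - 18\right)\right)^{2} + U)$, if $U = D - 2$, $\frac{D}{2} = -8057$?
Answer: $16067$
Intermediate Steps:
$D = -16114$ ($D = 2 \left(-8057\right) = -16114$)
$U = -16116$ ($U = -16114 - 2 = -16116$)
$- (\left(\left(17 - 30\right) + \left(24 - 18\right)\right)^{2} + U) = - (\left(\left(17 - 30\right) + \left(24 - 18\right)\right)^{2} - 16116) = - (\left(-13 + 6\right)^{2} - 16116) = - (\left(-7\right)^{2} - 16116) = - (49 - 16116) = \left(-1\right) \left(-16067\right) = 16067$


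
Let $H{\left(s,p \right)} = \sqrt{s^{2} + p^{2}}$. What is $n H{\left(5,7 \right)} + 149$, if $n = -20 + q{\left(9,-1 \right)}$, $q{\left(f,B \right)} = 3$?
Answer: $149 - 17 \sqrt{74} \approx 2.7605$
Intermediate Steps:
$H{\left(s,p \right)} = \sqrt{p^{2} + s^{2}}$
$n = -17$ ($n = -20 + 3 = -17$)
$n H{\left(5,7 \right)} + 149 = - 17 \sqrt{7^{2} + 5^{2}} + 149 = - 17 \sqrt{49 + 25} + 149 = - 17 \sqrt{74} + 149 = 149 - 17 \sqrt{74}$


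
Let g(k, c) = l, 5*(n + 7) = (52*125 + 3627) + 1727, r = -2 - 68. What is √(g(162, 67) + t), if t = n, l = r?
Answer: √57345/5 ≈ 47.894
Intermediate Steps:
r = -70
l = -70
n = 11819/5 (n = -7 + ((52*125 + 3627) + 1727)/5 = -7 + ((6500 + 3627) + 1727)/5 = -7 + (10127 + 1727)/5 = -7 + (⅕)*11854 = -7 + 11854/5 = 11819/5 ≈ 2363.8)
g(k, c) = -70
t = 11819/5 ≈ 2363.8
√(g(162, 67) + t) = √(-70 + 11819/5) = √(11469/5) = √57345/5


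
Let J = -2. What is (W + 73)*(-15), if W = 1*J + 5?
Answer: -1140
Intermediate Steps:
W = 3 (W = 1*(-2) + 5 = -2 + 5 = 3)
(W + 73)*(-15) = (3 + 73)*(-15) = 76*(-15) = -1140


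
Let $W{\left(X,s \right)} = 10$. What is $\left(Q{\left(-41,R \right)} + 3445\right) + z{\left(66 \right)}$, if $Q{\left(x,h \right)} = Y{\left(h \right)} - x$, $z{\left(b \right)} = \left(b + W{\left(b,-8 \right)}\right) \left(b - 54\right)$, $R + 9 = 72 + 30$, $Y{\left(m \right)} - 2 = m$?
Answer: $4493$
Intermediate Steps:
$Y{\left(m \right)} = 2 + m$
$R = 93$ ($R = -9 + \left(72 + 30\right) = -9 + 102 = 93$)
$z{\left(b \right)} = \left(-54 + b\right) \left(10 + b\right)$ ($z{\left(b \right)} = \left(b + 10\right) \left(b - 54\right) = \left(10 + b\right) \left(-54 + b\right) = \left(-54 + b\right) \left(10 + b\right)$)
$Q{\left(x,h \right)} = 2 + h - x$ ($Q{\left(x,h \right)} = \left(2 + h\right) - x = 2 + h - x$)
$\left(Q{\left(-41,R \right)} + 3445\right) + z{\left(66 \right)} = \left(\left(2 + 93 - -41\right) + 3445\right) - \left(3444 - 4356\right) = \left(\left(2 + 93 + 41\right) + 3445\right) - -912 = \left(136 + 3445\right) + 912 = 3581 + 912 = 4493$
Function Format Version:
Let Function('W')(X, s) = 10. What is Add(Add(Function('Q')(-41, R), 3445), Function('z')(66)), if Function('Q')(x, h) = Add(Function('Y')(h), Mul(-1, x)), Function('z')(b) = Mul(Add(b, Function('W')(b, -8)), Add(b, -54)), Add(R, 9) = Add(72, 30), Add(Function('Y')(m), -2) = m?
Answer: 4493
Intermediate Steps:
Function('Y')(m) = Add(2, m)
R = 93 (R = Add(-9, Add(72, 30)) = Add(-9, 102) = 93)
Function('z')(b) = Mul(Add(-54, b), Add(10, b)) (Function('z')(b) = Mul(Add(b, 10), Add(b, -54)) = Mul(Add(10, b), Add(-54, b)) = Mul(Add(-54, b), Add(10, b)))
Function('Q')(x, h) = Add(2, h, Mul(-1, x)) (Function('Q')(x, h) = Add(Add(2, h), Mul(-1, x)) = Add(2, h, Mul(-1, x)))
Add(Add(Function('Q')(-41, R), 3445), Function('z')(66)) = Add(Add(Add(2, 93, Mul(-1, -41)), 3445), Add(-540, Pow(66, 2), Mul(-44, 66))) = Add(Add(Add(2, 93, 41), 3445), Add(-540, 4356, -2904)) = Add(Add(136, 3445), 912) = Add(3581, 912) = 4493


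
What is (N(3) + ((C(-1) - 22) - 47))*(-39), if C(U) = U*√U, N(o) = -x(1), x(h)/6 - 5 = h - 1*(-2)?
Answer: 4563 + 39*I ≈ 4563.0 + 39.0*I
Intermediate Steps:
x(h) = 42 + 6*h (x(h) = 30 + 6*(h - 1*(-2)) = 30 + 6*(h + 2) = 30 + 6*(2 + h) = 30 + (12 + 6*h) = 42 + 6*h)
N(o) = -48 (N(o) = -(42 + 6*1) = -(42 + 6) = -1*48 = -48)
C(U) = U^(3/2)
(N(3) + ((C(-1) - 22) - 47))*(-39) = (-48 + (((-1)^(3/2) - 22) - 47))*(-39) = (-48 + ((-I - 22) - 47))*(-39) = (-48 + ((-22 - I) - 47))*(-39) = (-48 + (-69 - I))*(-39) = (-117 - I)*(-39) = 4563 + 39*I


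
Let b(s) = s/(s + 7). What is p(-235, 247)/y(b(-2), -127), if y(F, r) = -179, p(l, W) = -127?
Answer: 127/179 ≈ 0.70950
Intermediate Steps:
b(s) = s/(7 + s)
p(-235, 247)/y(b(-2), -127) = -127/(-179) = -127*(-1/179) = 127/179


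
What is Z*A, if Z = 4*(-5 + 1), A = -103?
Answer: 1648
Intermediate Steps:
Z = -16 (Z = 4*(-4) = -16)
Z*A = -16*(-103) = 1648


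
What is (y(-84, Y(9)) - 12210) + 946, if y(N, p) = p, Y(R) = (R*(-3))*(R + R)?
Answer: -11750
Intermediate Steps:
Y(R) = -6*R**2 (Y(R) = (-3*R)*(2*R) = -6*R**2)
(y(-84, Y(9)) - 12210) + 946 = (-6*9**2 - 12210) + 946 = (-6*81 - 12210) + 946 = (-486 - 12210) + 946 = -12696 + 946 = -11750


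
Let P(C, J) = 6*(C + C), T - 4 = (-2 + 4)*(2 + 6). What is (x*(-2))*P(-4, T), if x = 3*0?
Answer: 0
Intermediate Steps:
x = 0
T = 20 (T = 4 + (-2 + 4)*(2 + 6) = 4 + 2*8 = 4 + 16 = 20)
P(C, J) = 12*C (P(C, J) = 6*(2*C) = 12*C)
(x*(-2))*P(-4, T) = (0*(-2))*(12*(-4)) = 0*(-48) = 0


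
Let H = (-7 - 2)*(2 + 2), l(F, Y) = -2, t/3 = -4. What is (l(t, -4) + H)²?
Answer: 1444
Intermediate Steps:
t = -12 (t = 3*(-4) = -12)
H = -36 (H = -9*4 = -36)
(l(t, -4) + H)² = (-2 - 36)² = (-38)² = 1444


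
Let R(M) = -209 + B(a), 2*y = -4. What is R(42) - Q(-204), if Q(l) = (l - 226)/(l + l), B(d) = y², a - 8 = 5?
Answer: -42035/204 ≈ -206.05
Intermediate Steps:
a = 13 (a = 8 + 5 = 13)
y = -2 (y = (½)*(-4) = -2)
B(d) = 4 (B(d) = (-2)² = 4)
Q(l) = (-226 + l)/(2*l) (Q(l) = (-226 + l)/((2*l)) = (-226 + l)*(1/(2*l)) = (-226 + l)/(2*l))
R(M) = -205 (R(M) = -209 + 4 = -205)
R(42) - Q(-204) = -205 - (-226 - 204)/(2*(-204)) = -205 - (-1)*(-430)/(2*204) = -205 - 1*215/204 = -205 - 215/204 = -42035/204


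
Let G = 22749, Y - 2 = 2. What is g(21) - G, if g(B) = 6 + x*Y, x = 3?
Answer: -22731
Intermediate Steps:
Y = 4 (Y = 2 + 2 = 4)
g(B) = 18 (g(B) = 6 + 3*4 = 6 + 12 = 18)
g(21) - G = 18 - 1*22749 = 18 - 22749 = -22731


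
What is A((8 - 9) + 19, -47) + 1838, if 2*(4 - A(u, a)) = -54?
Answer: 1869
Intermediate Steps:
A(u, a) = 31 (A(u, a) = 4 - ½*(-54) = 4 + 27 = 31)
A((8 - 9) + 19, -47) + 1838 = 31 + 1838 = 1869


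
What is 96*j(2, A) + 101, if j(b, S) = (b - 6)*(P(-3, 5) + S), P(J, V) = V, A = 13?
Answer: -6811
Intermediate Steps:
j(b, S) = (-6 + b)*(5 + S) (j(b, S) = (b - 6)*(5 + S) = (-6 + b)*(5 + S))
96*j(2, A) + 101 = 96*(-30 - 6*13 + 5*2 + 13*2) + 101 = 96*(-30 - 78 + 10 + 26) + 101 = 96*(-72) + 101 = -6912 + 101 = -6811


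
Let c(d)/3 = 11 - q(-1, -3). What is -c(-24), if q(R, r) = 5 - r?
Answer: -9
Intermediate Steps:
c(d) = 9 (c(d) = 3*(11 - (5 - 1*(-3))) = 3*(11 - (5 + 3)) = 3*(11 - 1*8) = 3*(11 - 8) = 3*3 = 9)
-c(-24) = -1*9 = -9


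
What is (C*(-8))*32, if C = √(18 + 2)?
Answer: -512*√5 ≈ -1144.9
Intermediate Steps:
C = 2*√5 (C = √20 = 2*√5 ≈ 4.4721)
(C*(-8))*32 = ((2*√5)*(-8))*32 = -16*√5*32 = -512*√5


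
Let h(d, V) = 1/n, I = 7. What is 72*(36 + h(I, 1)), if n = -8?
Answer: 2583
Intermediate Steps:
h(d, V) = -⅛ (h(d, V) = 1/(-8) = -⅛)
72*(36 + h(I, 1)) = 72*(36 - ⅛) = 72*(287/8) = 2583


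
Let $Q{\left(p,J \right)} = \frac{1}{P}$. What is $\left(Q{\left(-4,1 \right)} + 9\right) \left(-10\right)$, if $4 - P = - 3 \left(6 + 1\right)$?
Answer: $- \frac{452}{5} \approx -90.4$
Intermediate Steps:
$P = 25$ ($P = 4 - - 3 \left(6 + 1\right) = 4 - \left(-3\right) 7 = 4 - -21 = 4 + 21 = 25$)
$Q{\left(p,J \right)} = \frac{1}{25}$
$\left(Q{\left(-4,1 \right)} + 9\right) \left(-10\right) = \left(\frac{1}{25} + 9\right) \left(-10\right) = \frac{226}{25} \left(-10\right) = - \frac{452}{5}$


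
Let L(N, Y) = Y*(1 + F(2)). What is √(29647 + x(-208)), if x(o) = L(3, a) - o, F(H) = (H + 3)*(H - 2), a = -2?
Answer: 3*√3317 ≈ 172.78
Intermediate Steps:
F(H) = (-2 + H)*(3 + H) (F(H) = (3 + H)*(-2 + H) = (-2 + H)*(3 + H))
L(N, Y) = Y (L(N, Y) = Y*(1 + (-6 + 2 + 2²)) = Y*(1 + (-6 + 2 + 4)) = Y*(1 + 0) = Y*1 = Y)
x(o) = -2 - o
√(29647 + x(-208)) = √(29647 + (-2 - 1*(-208))) = √(29647 + (-2 + 208)) = √(29647 + 206) = √29853 = 3*√3317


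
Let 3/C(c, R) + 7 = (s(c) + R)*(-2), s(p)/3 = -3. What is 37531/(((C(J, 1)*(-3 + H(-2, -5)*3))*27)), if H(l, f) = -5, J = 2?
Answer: -37531/162 ≈ -231.67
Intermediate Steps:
s(p) = -9 (s(p) = 3*(-3) = -9)
C(c, R) = 3/(11 - 2*R) (C(c, R) = 3/(-7 + (-9 + R)*(-2)) = 3/(-7 + (18 - 2*R)) = 3/(11 - 2*R))
37531/(((C(J, 1)*(-3 + H(-2, -5)*3))*27)) = 37531/((((-3/(-11 + 2*1))*(-3 - 5*3))*27)) = 37531/((((-3/(-11 + 2))*(-3 - 15))*27)) = 37531/(((-3/(-9)*(-18))*27)) = 37531/(((-3*(-1/9)*(-18))*27)) = 37531/((((1/3)*(-18))*27)) = 37531/((-6*27)) = 37531/(-162) = 37531*(-1/162) = -37531/162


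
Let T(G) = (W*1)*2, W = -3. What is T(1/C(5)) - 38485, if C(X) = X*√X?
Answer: -38491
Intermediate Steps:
C(X) = X^(3/2)
T(G) = -6 (T(G) = -3*1*2 = -3*2 = -6)
T(1/C(5)) - 38485 = -6 - 38485 = -38491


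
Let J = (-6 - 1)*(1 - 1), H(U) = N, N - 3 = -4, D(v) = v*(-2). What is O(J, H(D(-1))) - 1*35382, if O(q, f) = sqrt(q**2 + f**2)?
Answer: -35381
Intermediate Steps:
D(v) = -2*v
N = -1 (N = 3 - 4 = -1)
H(U) = -1
J = 0 (J = -7*0 = 0)
O(q, f) = sqrt(f**2 + q**2)
O(J, H(D(-1))) - 1*35382 = sqrt((-1)**2 + 0**2) - 1*35382 = sqrt(1 + 0) - 35382 = sqrt(1) - 35382 = 1 - 35382 = -35381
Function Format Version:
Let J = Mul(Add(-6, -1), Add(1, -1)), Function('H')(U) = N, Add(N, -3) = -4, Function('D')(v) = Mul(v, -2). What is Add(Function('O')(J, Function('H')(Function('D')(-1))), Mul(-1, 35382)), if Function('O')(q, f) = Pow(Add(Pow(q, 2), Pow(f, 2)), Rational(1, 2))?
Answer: -35381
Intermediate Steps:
Function('D')(v) = Mul(-2, v)
N = -1 (N = Add(3, -4) = -1)
Function('H')(U) = -1
J = 0 (J = Mul(-7, 0) = 0)
Function('O')(q, f) = Pow(Add(Pow(f, 2), Pow(q, 2)), Rational(1, 2))
Add(Function('O')(J, Function('H')(Function('D')(-1))), Mul(-1, 35382)) = Add(Pow(Add(Pow(-1, 2), Pow(0, 2)), Rational(1, 2)), Mul(-1, 35382)) = Add(Pow(Add(1, 0), Rational(1, 2)), -35382) = Add(Pow(1, Rational(1, 2)), -35382) = Add(1, -35382) = -35381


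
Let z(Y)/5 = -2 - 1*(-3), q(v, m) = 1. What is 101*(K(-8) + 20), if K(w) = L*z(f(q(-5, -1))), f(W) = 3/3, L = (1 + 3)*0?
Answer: 2020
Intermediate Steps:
L = 0 (L = 4*0 = 0)
f(W) = 1 (f(W) = 3*(⅓) = 1)
z(Y) = 5 (z(Y) = 5*(-2 - 1*(-3)) = 5*(-2 + 3) = 5*1 = 5)
K(w) = 0 (K(w) = 0*5 = 0)
101*(K(-8) + 20) = 101*(0 + 20) = 101*20 = 2020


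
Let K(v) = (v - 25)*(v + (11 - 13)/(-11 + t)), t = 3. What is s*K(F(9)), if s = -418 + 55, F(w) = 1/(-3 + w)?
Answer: 90145/24 ≈ 3756.0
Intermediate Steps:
s = -363
K(v) = (-25 + v)*(¼ + v) (K(v) = (v - 25)*(v + (11 - 13)/(-11 + 3)) = (-25 + v)*(v - 2/(-8)) = (-25 + v)*(v - 2*(-⅛)) = (-25 + v)*(v + ¼) = (-25 + v)*(¼ + v))
s*K(F(9)) = -363*(-25/4 + (1/(-3 + 9))² - 99/(4*(-3 + 9))) = -363*(-25/4 + (1/6)² - 99/4/6) = -363*(-25/4 + (⅙)² - 99/4*⅙) = -363*(-25/4 + 1/36 - 33/8) = -363*(-745/72) = 90145/24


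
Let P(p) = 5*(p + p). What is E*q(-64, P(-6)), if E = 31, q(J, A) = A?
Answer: -1860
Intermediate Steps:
P(p) = 10*p (P(p) = 5*(2*p) = 10*p)
E*q(-64, P(-6)) = 31*(10*(-6)) = 31*(-60) = -1860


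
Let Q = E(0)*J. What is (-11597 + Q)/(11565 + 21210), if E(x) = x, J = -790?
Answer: -11597/32775 ≈ -0.35384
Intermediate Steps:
Q = 0 (Q = 0*(-790) = 0)
(-11597 + Q)/(11565 + 21210) = (-11597 + 0)/(11565 + 21210) = -11597/32775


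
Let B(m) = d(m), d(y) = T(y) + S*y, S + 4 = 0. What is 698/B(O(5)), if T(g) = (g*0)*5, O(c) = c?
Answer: -349/10 ≈ -34.900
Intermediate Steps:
S = -4 (S = -4 + 0 = -4)
T(g) = 0 (T(g) = 0*5 = 0)
d(y) = -4*y (d(y) = 0 - 4*y = -4*y)
B(m) = -4*m
698/B(O(5)) = 698/((-4*5)) = 698/(-20) = 698*(-1/20) = -349/10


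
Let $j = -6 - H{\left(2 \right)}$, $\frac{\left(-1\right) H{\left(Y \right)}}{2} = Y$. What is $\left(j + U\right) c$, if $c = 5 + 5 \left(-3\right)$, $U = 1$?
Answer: $10$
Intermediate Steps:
$c = -10$ ($c = 5 - 15 = -10$)
$H{\left(Y \right)} = - 2 Y$
$j = -2$ ($j = -6 - \left(-2\right) 2 = -6 - -4 = -6 + 4 = -2$)
$\left(j + U\right) c = \left(-2 + 1\right) \left(-10\right) = \left(-1\right) \left(-10\right) = 10$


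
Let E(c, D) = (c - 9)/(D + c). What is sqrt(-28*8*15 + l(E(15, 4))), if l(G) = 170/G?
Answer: I*sqrt(25395)/3 ≈ 53.119*I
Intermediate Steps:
E(c, D) = (-9 + c)/(D + c)
sqrt(-28*8*15 + l(E(15, 4))) = sqrt(-28*8*15 + 170/(((-9 + 15)/(4 + 15)))) = sqrt(-224*15 + 170/((6/19))) = sqrt(-3360 + 170/(((1/19)*6))) = sqrt(-3360 + 170/(6/19)) = sqrt(-3360 + 170*(19/6)) = sqrt(-3360 + 1615/3) = sqrt(-8465/3) = I*sqrt(25395)/3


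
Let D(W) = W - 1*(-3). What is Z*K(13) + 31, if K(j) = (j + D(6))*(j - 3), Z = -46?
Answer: -10089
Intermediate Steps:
D(W) = 3 + W (D(W) = W + 3 = 3 + W)
K(j) = (-3 + j)*(9 + j) (K(j) = (j + (3 + 6))*(j - 3) = (j + 9)*(-3 + j) = (9 + j)*(-3 + j) = (-3 + j)*(9 + j))
Z*K(13) + 31 = -46*(-27 + 13**2 + 6*13) + 31 = -46*(-27 + 169 + 78) + 31 = -46*220 + 31 = -10120 + 31 = -10089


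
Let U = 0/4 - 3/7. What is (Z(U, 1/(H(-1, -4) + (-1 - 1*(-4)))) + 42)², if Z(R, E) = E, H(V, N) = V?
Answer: 7225/4 ≈ 1806.3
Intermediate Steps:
U = -3/7 (U = 0*(¼) - 3*⅐ = 0 - 3/7 = -3/7 ≈ -0.42857)
(Z(U, 1/(H(-1, -4) + (-1 - 1*(-4)))) + 42)² = (1/(-1 + (-1 - 1*(-4))) + 42)² = (1/(-1 + (-1 + 4)) + 42)² = (1/(-1 + 3) + 42)² = (1/2 + 42)² = (½ + 42)² = (85/2)² = 7225/4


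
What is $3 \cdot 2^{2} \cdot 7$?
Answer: $84$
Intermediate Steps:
$3 \cdot 2^{2} \cdot 7 = 3 \cdot 4 \cdot 7 = 12 \cdot 7 = 84$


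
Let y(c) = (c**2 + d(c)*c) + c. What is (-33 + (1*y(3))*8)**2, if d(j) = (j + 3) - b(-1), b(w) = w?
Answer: 53361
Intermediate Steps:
d(j) = 4 + j (d(j) = (j + 3) - 1*(-1) = (3 + j) + 1 = 4 + j)
y(c) = c + c**2 + c*(4 + c) (y(c) = (c**2 + (4 + c)*c) + c = (c**2 + c*(4 + c)) + c = c + c**2 + c*(4 + c))
(-33 + (1*y(3))*8)**2 = (-33 + (1*(3*(5 + 2*3)))*8)**2 = (-33 + (1*(3*(5 + 6)))*8)**2 = (-33 + (1*(3*11))*8)**2 = (-33 + (1*33)*8)**2 = (-33 + 33*8)**2 = (-33 + 264)**2 = 231**2 = 53361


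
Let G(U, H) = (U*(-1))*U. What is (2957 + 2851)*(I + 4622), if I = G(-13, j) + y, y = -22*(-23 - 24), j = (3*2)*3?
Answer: 31868496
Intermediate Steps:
j = 18 (j = 6*3 = 18)
G(U, H) = -U**2 (G(U, H) = (-U)*U = -U**2)
y = 1034 (y = -22*(-47) = 1034)
I = 865 (I = -1*(-13)**2 + 1034 = -1*169 + 1034 = -169 + 1034 = 865)
(2957 + 2851)*(I + 4622) = (2957 + 2851)*(865 + 4622) = 5808*5487 = 31868496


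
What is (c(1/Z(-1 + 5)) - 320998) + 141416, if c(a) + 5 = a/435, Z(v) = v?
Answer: -312481379/1740 ≈ -1.7959e+5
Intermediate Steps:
c(a) = -5 + a/435
(c(1/Z(-1 + 5)) - 320998) + 141416 = ((-5 + 1/(435*(-1 + 5))) - 320998) + 141416 = ((-5 + (1/435)/4) - 320998) + 141416 = ((-5 + (1/435)*(1/4)) - 320998) + 141416 = ((-5 + 1/1740) - 320998) + 141416 = (-8699/1740 - 320998) + 141416 = -558545219/1740 + 141416 = -312481379/1740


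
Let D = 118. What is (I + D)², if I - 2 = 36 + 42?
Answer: 39204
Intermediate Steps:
I = 80 (I = 2 + (36 + 42) = 2 + 78 = 80)
(I + D)² = (80 + 118)² = 198² = 39204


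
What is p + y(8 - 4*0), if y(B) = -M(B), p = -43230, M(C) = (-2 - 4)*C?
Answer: -43182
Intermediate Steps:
M(C) = -6*C
y(B) = 6*B (y(B) = -(-6)*B = 6*B)
p + y(8 - 4*0) = -43230 + 6*(8 - 4*0) = -43230 + 6*(8 + 0) = -43230 + 6*8 = -43230 + 48 = -43182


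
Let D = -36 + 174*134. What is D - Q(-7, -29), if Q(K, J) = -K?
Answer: 23273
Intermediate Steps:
D = 23280 (D = -36 + 23316 = 23280)
D - Q(-7, -29) = 23280 - (-1)*(-7) = 23280 - 1*7 = 23280 - 7 = 23273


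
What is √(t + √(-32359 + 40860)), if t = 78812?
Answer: √(78812 + √8501) ≈ 280.90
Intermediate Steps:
√(t + √(-32359 + 40860)) = √(78812 + √(-32359 + 40860)) = √(78812 + √8501)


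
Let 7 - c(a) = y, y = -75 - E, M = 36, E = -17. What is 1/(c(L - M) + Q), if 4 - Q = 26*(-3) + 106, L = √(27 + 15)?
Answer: 1/41 ≈ 0.024390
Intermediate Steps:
L = √42 ≈ 6.4807
Q = -24 (Q = 4 - (26*(-3) + 106) = 4 - (-78 + 106) = 4 - 1*28 = 4 - 28 = -24)
y = -58 (y = -75 - 1*(-17) = -75 + 17 = -58)
c(a) = 65 (c(a) = 7 - 1*(-58) = 7 + 58 = 65)
1/(c(L - M) + Q) = 1/(65 - 24) = 1/41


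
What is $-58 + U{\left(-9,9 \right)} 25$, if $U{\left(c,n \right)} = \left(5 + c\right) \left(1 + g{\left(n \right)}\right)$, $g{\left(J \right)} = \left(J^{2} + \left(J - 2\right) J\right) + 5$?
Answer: $-15058$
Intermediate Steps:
$g{\left(J \right)} = 5 + J^{2} + J \left(-2 + J\right)$ ($g{\left(J \right)} = \left(J^{2} + \left(-2 + J\right) J\right) + 5 = \left(J^{2} + J \left(-2 + J\right)\right) + 5 = 5 + J^{2} + J \left(-2 + J\right)$)
$U{\left(c,n \right)} = \left(5 + c\right) \left(6 - 2 n + 2 n^{2}\right)$ ($U{\left(c,n \right)} = \left(5 + c\right) \left(1 + \left(5 - 2 n + 2 n^{2}\right)\right) = \left(5 + c\right) \left(6 - 2 n + 2 n^{2}\right)$)
$-58 + U{\left(-9,9 \right)} 25 = -58 + \left(30 - 9 - 90 + 10 \cdot 9^{2} - 9 \left(5 - 18 + 2 \cdot 9^{2}\right)\right) 25 = -58 + \left(30 - 9 - 90 + 10 \cdot 81 - 9 \left(5 - 18 + 2 \cdot 81\right)\right) 25 = -58 + \left(30 - 9 - 90 + 810 - 9 \left(5 - 18 + 162\right)\right) 25 = -58 + \left(30 - 9 - 90 + 810 - 1341\right) 25 = -58 - 15000 = -15058$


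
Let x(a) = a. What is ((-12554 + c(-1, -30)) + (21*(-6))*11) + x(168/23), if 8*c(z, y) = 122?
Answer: -1280405/92 ≈ -13917.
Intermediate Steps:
c(z, y) = 61/4 (c(z, y) = (1/8)*122 = 61/4)
((-12554 + c(-1, -30)) + (21*(-6))*11) + x(168/23) = ((-12554 + 61/4) + (21*(-6))*11) + 168/23 = (-50155/4 - 126*11) + 168*(1/23) = (-50155/4 - 1386) + 168/23 = -55699/4 + 168/23 = -1280405/92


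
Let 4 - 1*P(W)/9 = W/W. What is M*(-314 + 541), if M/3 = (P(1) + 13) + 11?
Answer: 34731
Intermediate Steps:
P(W) = 27 (P(W) = 36 - 9*W/W = 36 - 9*1 = 36 - 9 = 27)
M = 153 (M = 3*((27 + 13) + 11) = 3*(40 + 11) = 3*51 = 153)
M*(-314 + 541) = 153*(-314 + 541) = 153*227 = 34731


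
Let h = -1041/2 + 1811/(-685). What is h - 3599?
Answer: -5647337/1370 ≈ -4122.1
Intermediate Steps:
h = -716707/1370 (h = -1041*½ + 1811*(-1/685) = -1041/2 - 1811/685 = -716707/1370 ≈ -523.14)
h - 3599 = -716707/1370 - 3599 = -5647337/1370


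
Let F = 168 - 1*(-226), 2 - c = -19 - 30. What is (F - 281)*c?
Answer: 5763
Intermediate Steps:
c = 51 (c = 2 - (-19 - 30) = 2 - 1*(-49) = 2 + 49 = 51)
F = 394 (F = 168 + 226 = 394)
(F - 281)*c = (394 - 281)*51 = 113*51 = 5763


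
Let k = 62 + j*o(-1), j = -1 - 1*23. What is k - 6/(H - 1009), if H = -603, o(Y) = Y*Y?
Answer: 30631/806 ≈ 38.004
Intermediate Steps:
o(Y) = Y²
j = -24 (j = -1 - 23 = -24)
k = 38 (k = 62 - 24*(-1)² = 62 - 24*1 = 62 - 24 = 38)
k - 6/(H - 1009) = 38 - 6/(-603 - 1009) = 38 - 6/(-1612) = 38 - 6*(-1/1612) = 38 + 3/806 = 30631/806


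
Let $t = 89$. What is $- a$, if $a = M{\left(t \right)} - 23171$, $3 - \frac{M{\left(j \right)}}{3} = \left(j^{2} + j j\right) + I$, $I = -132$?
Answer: $70292$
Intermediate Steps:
$M{\left(j \right)} = 405 - 6 j^{2}$ ($M{\left(j \right)} = 9 - 3 \left(\left(j^{2} + j j\right) - 132\right) = 9 - 3 \left(\left(j^{2} + j^{2}\right) - 132\right) = 9 - 3 \left(2 j^{2} - 132\right) = 9 - 3 \left(-132 + 2 j^{2}\right) = 9 - \left(-396 + 6 j^{2}\right) = 405 - 6 j^{2}$)
$a = -70292$ ($a = \left(405 - 6 \cdot 89^{2}\right) - 23171 = \left(405 - 47526\right) - 23171 = -47121 - 23171 = -70292$)
$- a = \left(-1\right) \left(-70292\right) = 70292$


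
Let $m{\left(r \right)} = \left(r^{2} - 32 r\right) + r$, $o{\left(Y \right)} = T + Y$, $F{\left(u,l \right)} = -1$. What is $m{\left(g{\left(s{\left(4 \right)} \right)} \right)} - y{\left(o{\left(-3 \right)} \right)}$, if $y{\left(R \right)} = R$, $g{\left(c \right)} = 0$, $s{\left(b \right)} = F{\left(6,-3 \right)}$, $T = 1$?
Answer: $2$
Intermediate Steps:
$s{\left(b \right)} = -1$
$o{\left(Y \right)} = 1 + Y$
$m{\left(r \right)} = r^{2} - 31 r$
$m{\left(g{\left(s{\left(4 \right)} \right)} \right)} - y{\left(o{\left(-3 \right)} \right)} = 0 \left(-31 + 0\right) - \left(1 - 3\right) = 0 \left(-31\right) - -2 = 0 + 2 = 2$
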